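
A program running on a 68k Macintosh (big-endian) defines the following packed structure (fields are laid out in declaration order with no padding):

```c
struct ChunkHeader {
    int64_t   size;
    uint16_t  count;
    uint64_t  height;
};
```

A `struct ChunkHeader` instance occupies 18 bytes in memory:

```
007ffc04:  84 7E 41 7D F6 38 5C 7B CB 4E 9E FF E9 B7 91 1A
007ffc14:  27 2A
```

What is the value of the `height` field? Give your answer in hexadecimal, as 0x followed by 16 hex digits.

`height` follows `size` (8 B), `count` (2 B), so it starts at offset 8 + 2 = 10 and occupies 8 bytes.
Bytes at offsets 10..17: 9E FF E9 B7 91 1A 27 2A.
Big-endian: lowest address holds the most-significant byte.
The bytes are already most-significant first: 0x9EFFE9B7911A272A.

0x9EFFE9B7911A272A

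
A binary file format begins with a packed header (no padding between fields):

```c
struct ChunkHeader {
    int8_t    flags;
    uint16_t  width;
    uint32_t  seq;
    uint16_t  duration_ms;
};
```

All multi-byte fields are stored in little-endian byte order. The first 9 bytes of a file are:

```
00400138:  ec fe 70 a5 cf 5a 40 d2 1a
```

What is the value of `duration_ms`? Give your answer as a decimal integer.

6866

`duration_ms` follows `flags` (1 B), `width` (2 B), `seq` (4 B), so it starts at offset 1 + 2 + 4 = 7 and occupies 2 bytes.
Bytes at offsets 7..8: D2 1A.
In little-endian order the low byte comes first in memory.
Reassemble most-significant byte first: 1A D2 → 0x1AD2.
0x1AD2 = 6866.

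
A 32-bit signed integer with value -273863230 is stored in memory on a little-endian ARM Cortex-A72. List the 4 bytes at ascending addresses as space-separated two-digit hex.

Two's complement of -273863230 in 32 bits: 273863230 = 0x1052D23E; invert → 0xEFAD2DC1; add 1 → 0xEFAD2DC2.
Split into bytes (most-significant first): EF AD 2D C2.
In little-endian order the low byte comes first in memory.
So at ascending addresses the bytes are C2 2D AD EF.

C2 2D AD EF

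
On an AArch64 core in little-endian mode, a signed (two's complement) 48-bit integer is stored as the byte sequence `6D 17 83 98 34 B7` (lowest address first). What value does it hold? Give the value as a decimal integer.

-80038451800211

In little-endian order the low byte comes first in memory.
Reassemble most-significant byte first: B7 34 98 83 17 6D → 0xB7349883176D.
Top bit is set, so as a signed 48-bit value this is 0xB7349883176D − 2^48 = -80038451800211.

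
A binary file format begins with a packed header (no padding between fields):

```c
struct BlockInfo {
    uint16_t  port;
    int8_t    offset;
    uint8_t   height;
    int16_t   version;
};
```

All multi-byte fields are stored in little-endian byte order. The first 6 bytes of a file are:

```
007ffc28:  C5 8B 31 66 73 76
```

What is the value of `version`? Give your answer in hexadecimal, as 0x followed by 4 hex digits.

0x7673

`version` follows `port` (2 B), `offset` (1 B), `height` (1 B), so it starts at offset 2 + 1 + 1 = 4 and occupies 2 bytes.
Bytes at offsets 4..5: 73 76.
In little-endian order the low byte comes first in memory.
Reassemble most-significant byte first: 76 73 → 0x7673.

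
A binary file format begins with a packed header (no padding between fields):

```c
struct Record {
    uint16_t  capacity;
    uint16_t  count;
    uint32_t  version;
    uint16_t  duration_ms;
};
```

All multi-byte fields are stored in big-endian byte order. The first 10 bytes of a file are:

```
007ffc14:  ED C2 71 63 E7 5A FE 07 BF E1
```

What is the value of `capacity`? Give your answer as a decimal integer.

`capacity` is the first field, at byte offset 0, occupying 2 bytes.
Bytes at offsets 0..1: ED C2.
Big-endian stores the most-significant byte at the lowest address.
The bytes are already most-significant first: 0xEDC2.
0xEDC2 = 60866.

60866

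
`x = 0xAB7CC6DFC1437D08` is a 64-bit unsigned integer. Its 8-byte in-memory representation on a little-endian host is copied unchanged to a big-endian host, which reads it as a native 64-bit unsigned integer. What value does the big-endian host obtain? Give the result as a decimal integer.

611719624354331819

Stored little-endian, the bytes at ascending addresses are 08 7D 43 C1 DF C6 7C AB.
Read back as big-endian, the last byte is least significant, giving 0x087D43C1DFC67CAB.
0x087D43C1DFC67CAB = 611719624354331819.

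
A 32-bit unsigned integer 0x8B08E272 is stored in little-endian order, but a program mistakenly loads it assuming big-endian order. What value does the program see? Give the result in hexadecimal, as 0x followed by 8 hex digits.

Stored little-endian, the bytes at ascending addresses are 72 E2 08 8B.
Read back as big-endian, the last byte is least significant, giving 0x72E2088B.

0x72E2088B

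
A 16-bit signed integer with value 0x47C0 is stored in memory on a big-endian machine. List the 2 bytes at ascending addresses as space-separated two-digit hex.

Split into bytes (most-significant first): 47 C0.
Big-endian stores the most-significant byte at the lowest address.
So the memory order matches the most-significant-first order: 47 C0.

47 C0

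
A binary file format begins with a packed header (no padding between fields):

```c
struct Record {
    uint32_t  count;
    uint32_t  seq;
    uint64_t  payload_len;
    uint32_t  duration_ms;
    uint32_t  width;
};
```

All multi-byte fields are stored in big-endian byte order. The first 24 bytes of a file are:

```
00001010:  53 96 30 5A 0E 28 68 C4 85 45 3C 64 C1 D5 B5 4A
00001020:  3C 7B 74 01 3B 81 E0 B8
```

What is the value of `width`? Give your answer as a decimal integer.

`width` follows `count` (4 B), `seq` (4 B), `payload_len` (8 B), `duration_ms` (4 B), so it starts at offset 4 + 4 + 8 + 4 = 20 and occupies 4 bytes.
Bytes at offsets 20..23: 3B 81 E0 B8.
Big-endian: lowest address holds the most-significant byte.
The bytes are already most-significant first: 0x3B81E0B8.
0x3B81E0B8 = 998367416.

998367416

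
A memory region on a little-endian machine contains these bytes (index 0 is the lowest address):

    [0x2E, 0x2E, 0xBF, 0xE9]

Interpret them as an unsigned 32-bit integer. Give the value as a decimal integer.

Little-endian: lowest address holds the least-significant byte.
Reassemble most-significant byte first: E9 BF 2E 2E → 0xE9BF2E2E.
0xE9BF2E2E = 3921620526.

3921620526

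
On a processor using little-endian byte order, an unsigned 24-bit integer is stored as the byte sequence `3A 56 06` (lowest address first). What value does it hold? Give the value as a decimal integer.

In little-endian order the low byte comes first in memory.
Reassemble most-significant byte first: 06 56 3A → 0x06563A.
0x06563A = 415290.

415290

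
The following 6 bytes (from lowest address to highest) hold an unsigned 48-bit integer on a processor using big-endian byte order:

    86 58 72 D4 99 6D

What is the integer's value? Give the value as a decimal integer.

147714441779565

Big-endian stores the most-significant byte at the lowest address.
The bytes are already most-significant first: 0x865872D4996D.
0x865872D4996D = 147714441779565.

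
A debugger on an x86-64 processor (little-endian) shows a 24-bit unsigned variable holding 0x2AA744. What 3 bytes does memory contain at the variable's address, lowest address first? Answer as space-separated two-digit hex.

44 A7 2A

Split into bytes (most-significant first): 2A A7 44.
In little-endian order the low byte comes first in memory.
So at ascending addresses the bytes are 44 A7 2A.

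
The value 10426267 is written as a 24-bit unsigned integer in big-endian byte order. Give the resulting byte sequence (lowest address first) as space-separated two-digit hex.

10426267 in hexadecimal, padded to 24 bits, is 0x9F179B.
Split into bytes (most-significant first): 9F 17 9B.
In big-endian order the high byte comes first in memory.
So the memory order matches the most-significant-first order: 9F 17 9B.

9F 17 9B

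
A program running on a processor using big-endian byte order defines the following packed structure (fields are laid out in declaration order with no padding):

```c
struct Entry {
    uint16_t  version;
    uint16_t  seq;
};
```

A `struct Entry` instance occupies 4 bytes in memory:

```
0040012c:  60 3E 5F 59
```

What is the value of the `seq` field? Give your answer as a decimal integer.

`seq` follows `version` (2 bytes), so it starts at byte offset 2 and occupies 2 bytes.
Bytes at offsets 2..3: 5F 59.
Big-endian: lowest address holds the most-significant byte.
The bytes are already most-significant first: 0x5F59.
0x5F59 = 24409.

24409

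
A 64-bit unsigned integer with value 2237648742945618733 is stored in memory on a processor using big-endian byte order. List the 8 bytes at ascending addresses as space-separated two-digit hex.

1F 0D B9 AD 17 5F 7B 2D

2237648742945618733 in hexadecimal, padded to 64 bits, is 0x1F0DB9AD175F7B2D.
Split into bytes (most-significant first): 1F 0D B9 AD 17 5F 7B 2D.
Big-endian stores the most-significant byte at the lowest address.
So the memory order matches the most-significant-first order: 1F 0D B9 AD 17 5F 7B 2D.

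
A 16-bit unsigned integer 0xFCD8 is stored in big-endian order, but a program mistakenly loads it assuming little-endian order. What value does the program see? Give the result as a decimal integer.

55548

Stored big-endian, the bytes at ascending addresses are FC D8.
Read back as little-endian, the first byte is least significant, giving 0xD8FC.
0xD8FC = 55548.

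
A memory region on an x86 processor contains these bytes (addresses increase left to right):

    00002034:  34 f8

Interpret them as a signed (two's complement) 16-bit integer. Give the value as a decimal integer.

Little-endian: lowest address holds the least-significant byte.
Reassemble most-significant byte first: F8 34 → 0xF834.
Top bit is set, so as a signed 16-bit value this is 0xF834 − 2^16 = -1996.

-1996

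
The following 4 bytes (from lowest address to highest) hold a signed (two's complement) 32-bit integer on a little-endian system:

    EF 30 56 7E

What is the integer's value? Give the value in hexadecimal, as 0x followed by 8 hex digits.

0x7E5630EF

Little-endian stores the least-significant byte at the lowest address.
Reassemble most-significant byte first: 7E 56 30 EF → 0x7E5630EF.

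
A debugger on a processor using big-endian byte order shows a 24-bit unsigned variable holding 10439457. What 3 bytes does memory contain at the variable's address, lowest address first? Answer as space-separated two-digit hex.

9F 4B 21

10439457 in hexadecimal, padded to 24 bits, is 0x9F4B21.
Split into bytes (most-significant first): 9F 4B 21.
Big-endian stores the most-significant byte at the lowest address.
So the memory order matches the most-significant-first order: 9F 4B 21.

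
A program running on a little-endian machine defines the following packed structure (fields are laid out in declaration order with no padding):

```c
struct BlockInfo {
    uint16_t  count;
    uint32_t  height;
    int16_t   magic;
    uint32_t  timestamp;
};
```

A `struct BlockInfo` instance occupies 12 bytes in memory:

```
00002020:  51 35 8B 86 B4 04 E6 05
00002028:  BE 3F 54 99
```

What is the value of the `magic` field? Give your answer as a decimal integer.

`magic` follows `count` (2 B), `height` (4 B), so it starts at offset 2 + 4 = 6 and occupies 2 bytes.
Bytes at offsets 6..7: E6 05.
Little-endian: lowest address holds the least-significant byte.
Reassemble most-significant byte first: 05 E6 → 0x05E6.
0x05E6 = 1510.

1510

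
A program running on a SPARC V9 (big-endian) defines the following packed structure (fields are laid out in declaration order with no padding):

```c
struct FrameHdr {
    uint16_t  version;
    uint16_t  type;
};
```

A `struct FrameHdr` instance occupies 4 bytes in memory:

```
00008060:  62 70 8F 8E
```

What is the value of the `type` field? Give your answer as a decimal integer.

36750

`type` follows `version` (2 bytes), so it starts at byte offset 2 and occupies 2 bytes.
Bytes at offsets 2..3: 8F 8E.
In big-endian order the high byte comes first in memory.
The bytes are already most-significant first: 0x8F8E.
0x8F8E = 36750.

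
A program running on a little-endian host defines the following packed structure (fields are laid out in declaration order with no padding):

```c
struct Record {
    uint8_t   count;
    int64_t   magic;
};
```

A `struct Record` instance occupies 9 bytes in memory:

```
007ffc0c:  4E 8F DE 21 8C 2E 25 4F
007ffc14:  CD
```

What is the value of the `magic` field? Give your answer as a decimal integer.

`magic` follows `count` (1 byte), so it starts at byte offset 1 and occupies 8 bytes.
Bytes at offsets 1..8: 8F DE 21 8C 2E 25 4F CD.
In little-endian order the low byte comes first in memory.
Reassemble most-significant byte first: CD 4F 25 2E 8C 21 DE 8F → 0xCD4F252E8C21DE8F.
Top bit is set, so as a signed 64-bit value this is 0xCD4F252E8C21DE8F − 2^64 = -3652659890924429681.

-3652659890924429681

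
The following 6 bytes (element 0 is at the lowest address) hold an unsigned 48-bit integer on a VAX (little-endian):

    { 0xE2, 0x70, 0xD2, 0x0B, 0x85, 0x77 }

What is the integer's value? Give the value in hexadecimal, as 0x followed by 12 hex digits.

0x77850BD270E2

In little-endian order the low byte comes first in memory.
Reassemble most-significant byte first: 77 85 0B D2 70 E2 → 0x77850BD270E2.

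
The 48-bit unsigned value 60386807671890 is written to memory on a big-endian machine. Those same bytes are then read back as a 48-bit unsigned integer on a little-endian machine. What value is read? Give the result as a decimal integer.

90624764603190

60386807671890 in 48-bit hexadecimal is 0x36EBE6386C52.
Stored big-endian, the bytes at ascending addresses are 36 EB E6 38 6C 52.
Read back as little-endian, the first byte is least significant, giving 0x526C38E6EB36.
0x526C38E6EB36 = 90624764603190.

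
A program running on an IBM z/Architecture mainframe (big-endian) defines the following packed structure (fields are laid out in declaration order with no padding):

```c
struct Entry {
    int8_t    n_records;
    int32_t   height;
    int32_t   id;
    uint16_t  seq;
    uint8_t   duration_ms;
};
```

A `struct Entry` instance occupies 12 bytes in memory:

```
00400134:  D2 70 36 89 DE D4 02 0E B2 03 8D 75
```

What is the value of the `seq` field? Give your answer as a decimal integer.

909

`seq` follows `n_records` (1 B), `height` (4 B), `id` (4 B), so it starts at offset 1 + 4 + 4 = 9 and occupies 2 bytes.
Bytes at offsets 9..10: 03 8D.
Big-endian stores the most-significant byte at the lowest address.
The bytes are already most-significant first: 0x038D.
0x038D = 909.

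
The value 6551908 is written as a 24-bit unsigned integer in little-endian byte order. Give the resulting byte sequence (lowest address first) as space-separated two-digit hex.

6551908 in hexadecimal, padded to 24 bits, is 0x63F964.
Split into bytes (most-significant first): 63 F9 64.
Little-endian: lowest address holds the least-significant byte.
So at ascending addresses the bytes are 64 F9 63.

64 F9 63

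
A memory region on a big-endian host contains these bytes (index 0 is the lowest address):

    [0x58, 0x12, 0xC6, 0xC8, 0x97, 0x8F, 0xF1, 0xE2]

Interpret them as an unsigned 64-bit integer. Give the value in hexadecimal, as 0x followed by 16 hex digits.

Big-endian stores the most-significant byte at the lowest address.
The bytes are already most-significant first: 0x5812C6C8978FF1E2.

0x5812C6C8978FF1E2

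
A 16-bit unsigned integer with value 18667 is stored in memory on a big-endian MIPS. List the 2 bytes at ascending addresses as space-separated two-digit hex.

18667 in hexadecimal, padded to 16 bits, is 0x48EB.
Split into bytes (most-significant first): 48 EB.
Big-endian: lowest address holds the most-significant byte.
So the memory order matches the most-significant-first order: 48 EB.

48 EB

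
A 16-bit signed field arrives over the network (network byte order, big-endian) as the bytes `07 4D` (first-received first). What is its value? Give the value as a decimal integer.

1869

Big-endian: lowest address holds the most-significant byte.
The bytes are already most-significant first: 0x074D.
0x074D = 1869.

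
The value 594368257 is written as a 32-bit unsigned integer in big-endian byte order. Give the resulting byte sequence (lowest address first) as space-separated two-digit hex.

594368257 in hexadecimal, padded to 32 bits, is 0x236D5701.
Split into bytes (most-significant first): 23 6D 57 01.
Big-endian stores the most-significant byte at the lowest address.
So the memory order matches the most-significant-first order: 23 6D 57 01.

23 6D 57 01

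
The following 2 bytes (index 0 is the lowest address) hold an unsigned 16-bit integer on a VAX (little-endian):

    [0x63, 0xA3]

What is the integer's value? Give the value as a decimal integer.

41827

Little-endian stores the least-significant byte at the lowest address.
Reassemble most-significant byte first: A3 63 → 0xA363.
0xA363 = 41827.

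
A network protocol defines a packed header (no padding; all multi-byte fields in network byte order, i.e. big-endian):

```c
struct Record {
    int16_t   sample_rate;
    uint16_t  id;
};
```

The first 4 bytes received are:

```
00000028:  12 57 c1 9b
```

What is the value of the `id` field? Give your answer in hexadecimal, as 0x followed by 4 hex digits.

`id` follows `sample_rate` (2 bytes), so it starts at byte offset 2 and occupies 2 bytes.
Bytes at offsets 2..3: C1 9B.
Big-endian: lowest address holds the most-significant byte.
The bytes are already most-significant first: 0xC19B.

0xC19B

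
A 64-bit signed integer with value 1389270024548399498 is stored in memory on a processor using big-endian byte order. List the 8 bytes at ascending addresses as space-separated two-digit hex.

13 47 AD BA 06 4E 39 8A

1389270024548399498 in hexadecimal, padded to 64 bits, is 0x1347ADBA064E398A.
Split into bytes (most-significant first): 13 47 AD BA 06 4E 39 8A.
Big-endian: lowest address holds the most-significant byte.
So the memory order matches the most-significant-first order: 13 47 AD BA 06 4E 39 8A.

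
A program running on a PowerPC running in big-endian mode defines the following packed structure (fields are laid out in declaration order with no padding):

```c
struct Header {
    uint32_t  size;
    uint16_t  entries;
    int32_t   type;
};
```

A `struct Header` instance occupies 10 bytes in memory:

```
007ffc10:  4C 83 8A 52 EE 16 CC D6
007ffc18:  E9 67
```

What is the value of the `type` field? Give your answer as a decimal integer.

`type` follows `size` (4 B), `entries` (2 B), so it starts at offset 4 + 2 = 6 and occupies 4 bytes.
Bytes at offsets 6..9: CC D6 E9 67.
In big-endian order the high byte comes first in memory.
The bytes are already most-significant first: 0xCCD6E967.
Top bit is set, so as a signed 32-bit value this is 0xCCD6E967 − 2^32 = -858330777.

-858330777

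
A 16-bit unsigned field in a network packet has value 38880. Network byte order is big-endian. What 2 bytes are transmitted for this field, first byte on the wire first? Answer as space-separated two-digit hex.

38880 in hexadecimal, padded to 16 bits, is 0x97E0.
Split into bytes (most-significant first): 97 E0.
In big-endian order the high byte comes first in memory.
So the memory order matches the most-significant-first order: 97 E0.

97 E0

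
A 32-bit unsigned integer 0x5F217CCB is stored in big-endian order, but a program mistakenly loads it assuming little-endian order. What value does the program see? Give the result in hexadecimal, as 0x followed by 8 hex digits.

Stored big-endian, the bytes at ascending addresses are 5F 21 7C CB.
Read back as little-endian, the first byte is least significant, giving 0xCB7C215F.

0xCB7C215F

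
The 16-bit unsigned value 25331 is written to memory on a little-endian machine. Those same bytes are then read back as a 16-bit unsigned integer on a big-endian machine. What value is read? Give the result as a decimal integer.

25331 in 16-bit hexadecimal is 0x62F3.
Stored little-endian, the bytes at ascending addresses are F3 62.
Read back as big-endian, the last byte is least significant, giving 0xF362.
0xF362 = 62306.

62306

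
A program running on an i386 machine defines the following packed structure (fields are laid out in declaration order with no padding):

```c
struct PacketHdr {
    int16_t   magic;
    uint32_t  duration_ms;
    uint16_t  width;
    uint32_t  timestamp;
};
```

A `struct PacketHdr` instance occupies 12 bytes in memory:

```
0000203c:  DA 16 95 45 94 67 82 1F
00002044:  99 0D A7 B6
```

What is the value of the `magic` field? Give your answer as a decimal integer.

5850

`magic` is the first field, at byte offset 0, occupying 2 bytes.
Bytes at offsets 0..1: DA 16.
Little-endian: lowest address holds the least-significant byte.
Reassemble most-significant byte first: 16 DA → 0x16DA.
0x16DA = 5850.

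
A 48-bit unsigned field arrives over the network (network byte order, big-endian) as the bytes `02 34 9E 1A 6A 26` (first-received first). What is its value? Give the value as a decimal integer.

In big-endian order the high byte comes first in memory.
The bytes are already most-significant first: 0x02349E1A6A26.
0x02349E1A6A26 = 2425014086182.

2425014086182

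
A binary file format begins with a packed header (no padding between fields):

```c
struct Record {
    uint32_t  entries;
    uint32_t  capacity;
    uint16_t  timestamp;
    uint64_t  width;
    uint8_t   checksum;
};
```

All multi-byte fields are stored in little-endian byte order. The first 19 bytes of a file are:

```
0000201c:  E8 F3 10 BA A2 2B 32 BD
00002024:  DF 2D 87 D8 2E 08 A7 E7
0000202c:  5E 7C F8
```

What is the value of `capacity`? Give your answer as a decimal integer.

3174181794

`capacity` follows `entries` (4 bytes), so it starts at byte offset 4 and occupies 4 bytes.
Bytes at offsets 4..7: A2 2B 32 BD.
Little-endian stores the least-significant byte at the lowest address.
Reassemble most-significant byte first: BD 32 2B A2 → 0xBD322BA2.
0xBD322BA2 = 3174181794.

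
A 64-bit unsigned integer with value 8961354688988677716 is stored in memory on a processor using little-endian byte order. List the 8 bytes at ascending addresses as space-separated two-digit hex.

8961354688988677716 in hexadecimal, padded to 64 bits, is 0x7C5D209C3F738654.
Split into bytes (most-significant first): 7C 5D 20 9C 3F 73 86 54.
Little-endian stores the least-significant byte at the lowest address.
So at ascending addresses the bytes are 54 86 73 3F 9C 20 5D 7C.

54 86 73 3F 9C 20 5D 7C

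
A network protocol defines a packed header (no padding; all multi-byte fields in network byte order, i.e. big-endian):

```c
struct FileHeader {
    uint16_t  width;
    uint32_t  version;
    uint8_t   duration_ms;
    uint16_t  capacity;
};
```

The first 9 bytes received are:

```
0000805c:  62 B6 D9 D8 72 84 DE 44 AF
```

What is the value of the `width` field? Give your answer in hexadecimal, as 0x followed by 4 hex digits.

`width` is the first field, at byte offset 0, occupying 2 bytes.
Bytes at offsets 0..1: 62 B6.
Big-endian: lowest address holds the most-significant byte.
The bytes are already most-significant first: 0x62B6.

0x62B6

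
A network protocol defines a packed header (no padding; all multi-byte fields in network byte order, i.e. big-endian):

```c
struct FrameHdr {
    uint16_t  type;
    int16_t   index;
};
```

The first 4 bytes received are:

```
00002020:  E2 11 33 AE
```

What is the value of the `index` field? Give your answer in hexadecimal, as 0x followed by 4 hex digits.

0x33AE

`index` follows `type` (2 bytes), so it starts at byte offset 2 and occupies 2 bytes.
Bytes at offsets 2..3: 33 AE.
Big-endian stores the most-significant byte at the lowest address.
The bytes are already most-significant first: 0x33AE.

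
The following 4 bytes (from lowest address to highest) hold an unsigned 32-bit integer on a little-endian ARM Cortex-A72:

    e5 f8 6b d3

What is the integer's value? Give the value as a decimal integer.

3547068645

Little-endian: lowest address holds the least-significant byte.
Reassemble most-significant byte first: D3 6B F8 E5 → 0xD36BF8E5.
0xD36BF8E5 = 3547068645.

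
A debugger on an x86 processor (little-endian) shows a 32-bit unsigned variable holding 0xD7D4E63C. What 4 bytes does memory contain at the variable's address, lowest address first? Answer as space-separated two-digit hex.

3C E6 D4 D7

Split into bytes (most-significant first): D7 D4 E6 3C.
Little-endian stores the least-significant byte at the lowest address.
So at ascending addresses the bytes are 3C E6 D4 D7.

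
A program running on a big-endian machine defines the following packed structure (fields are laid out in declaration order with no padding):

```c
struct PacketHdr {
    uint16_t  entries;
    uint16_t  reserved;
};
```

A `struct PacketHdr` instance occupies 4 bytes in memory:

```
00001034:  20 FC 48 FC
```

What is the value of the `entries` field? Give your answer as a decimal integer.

`entries` is the first field, at byte offset 0, occupying 2 bytes.
Bytes at offsets 0..1: 20 FC.
In big-endian order the high byte comes first in memory.
The bytes are already most-significant first: 0x20FC.
0x20FC = 8444.

8444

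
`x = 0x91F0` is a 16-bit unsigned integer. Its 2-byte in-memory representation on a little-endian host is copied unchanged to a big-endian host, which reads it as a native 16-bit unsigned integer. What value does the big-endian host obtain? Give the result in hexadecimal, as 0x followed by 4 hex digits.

Stored little-endian, the bytes at ascending addresses are F0 91.
Read back as big-endian, the last byte is least significant, giving 0xF091.

0xF091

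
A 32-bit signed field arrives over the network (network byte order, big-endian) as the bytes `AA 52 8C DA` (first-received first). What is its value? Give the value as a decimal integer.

Big-endian: lowest address holds the most-significant byte.
The bytes are already most-significant first: 0xAA528CDA.
Top bit is set, so as a signed 32-bit value this is 0xAA528CDA − 2^32 = -1437430566.

-1437430566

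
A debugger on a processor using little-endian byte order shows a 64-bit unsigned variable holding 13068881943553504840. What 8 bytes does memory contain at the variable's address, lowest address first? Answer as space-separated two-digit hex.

13068881943553504840 in hexadecimal, padded to 64 bits, is 0xB55DFEE2C105F648.
Split into bytes (most-significant first): B5 5D FE E2 C1 05 F6 48.
In little-endian order the low byte comes first in memory.
So at ascending addresses the bytes are 48 F6 05 C1 E2 FE 5D B5.

48 F6 05 C1 E2 FE 5D B5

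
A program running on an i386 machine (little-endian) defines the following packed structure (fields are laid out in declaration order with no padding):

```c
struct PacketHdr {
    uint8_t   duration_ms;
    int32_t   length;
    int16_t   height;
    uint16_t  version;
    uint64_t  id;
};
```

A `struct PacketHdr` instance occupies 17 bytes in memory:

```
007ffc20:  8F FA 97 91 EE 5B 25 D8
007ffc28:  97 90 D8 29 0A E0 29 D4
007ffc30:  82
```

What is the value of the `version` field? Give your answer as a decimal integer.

`version` follows `duration_ms` (1 B), `length` (4 B), `height` (2 B), so it starts at offset 1 + 4 + 2 = 7 and occupies 2 bytes.
Bytes at offsets 7..8: D8 97.
Little-endian: lowest address holds the least-significant byte.
Reassemble most-significant byte first: 97 D8 → 0x97D8.
0x97D8 = 38872.

38872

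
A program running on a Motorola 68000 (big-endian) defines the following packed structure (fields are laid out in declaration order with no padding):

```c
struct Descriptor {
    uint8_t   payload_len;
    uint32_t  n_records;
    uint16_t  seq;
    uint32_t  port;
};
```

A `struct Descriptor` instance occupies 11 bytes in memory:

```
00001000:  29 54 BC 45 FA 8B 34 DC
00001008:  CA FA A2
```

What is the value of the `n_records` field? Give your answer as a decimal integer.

`n_records` follows `payload_len` (1 byte), so it starts at byte offset 1 and occupies 4 bytes.
Bytes at offsets 1..4: 54 BC 45 FA.
In big-endian order the high byte comes first in memory.
The bytes are already most-significant first: 0x54BC45FA.
0x54BC45FA = 1421624826.

1421624826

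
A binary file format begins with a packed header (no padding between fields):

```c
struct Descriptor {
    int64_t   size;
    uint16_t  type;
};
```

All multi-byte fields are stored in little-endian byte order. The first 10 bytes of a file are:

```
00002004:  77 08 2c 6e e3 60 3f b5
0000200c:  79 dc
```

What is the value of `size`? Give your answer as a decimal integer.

-5386480099389601673

`size` is the first field, at byte offset 0, occupying 8 bytes.
Bytes at offsets 0..7: 77 08 2C 6E E3 60 3F B5.
Little-endian: lowest address holds the least-significant byte.
Reassemble most-significant byte first: B5 3F 60 E3 6E 2C 08 77 → 0xB53F60E36E2C0877.
Top bit is set, so as a signed 64-bit value this is 0xB53F60E36E2C0877 − 2^64 = -5386480099389601673.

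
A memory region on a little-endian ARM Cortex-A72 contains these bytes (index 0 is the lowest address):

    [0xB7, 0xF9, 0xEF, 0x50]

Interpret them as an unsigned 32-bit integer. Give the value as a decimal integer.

1357904311

In little-endian order the low byte comes first in memory.
Reassemble most-significant byte first: 50 EF F9 B7 → 0x50EFF9B7.
0x50EFF9B7 = 1357904311.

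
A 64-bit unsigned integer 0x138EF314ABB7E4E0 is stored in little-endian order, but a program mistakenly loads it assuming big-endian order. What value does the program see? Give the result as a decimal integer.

16205279304604683795

Stored little-endian, the bytes at ascending addresses are E0 E4 B7 AB 14 F3 8E 13.
Read back as big-endian, the last byte is least significant, giving 0xE0E4B7AB14F38E13.
0xE0E4B7AB14F38E13 = 16205279304604683795.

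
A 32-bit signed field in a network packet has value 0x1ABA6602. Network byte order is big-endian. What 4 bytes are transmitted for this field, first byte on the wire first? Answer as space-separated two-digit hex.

Split into bytes (most-significant first): 1A BA 66 02.
In big-endian order the high byte comes first in memory.
So the memory order matches the most-significant-first order: 1A BA 66 02.

1A BA 66 02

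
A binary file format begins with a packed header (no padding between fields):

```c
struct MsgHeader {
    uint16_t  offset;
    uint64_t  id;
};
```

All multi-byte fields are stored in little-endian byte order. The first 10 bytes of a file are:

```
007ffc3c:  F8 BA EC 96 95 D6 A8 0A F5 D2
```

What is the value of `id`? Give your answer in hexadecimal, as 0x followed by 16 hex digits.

0xD2F50AA8D69596EC

`id` follows `offset` (2 bytes), so it starts at byte offset 2 and occupies 8 bytes.
Bytes at offsets 2..9: EC 96 95 D6 A8 0A F5 D2.
Little-endian: lowest address holds the least-significant byte.
Reassemble most-significant byte first: D2 F5 0A A8 D6 95 96 EC → 0xD2F50AA8D69596EC.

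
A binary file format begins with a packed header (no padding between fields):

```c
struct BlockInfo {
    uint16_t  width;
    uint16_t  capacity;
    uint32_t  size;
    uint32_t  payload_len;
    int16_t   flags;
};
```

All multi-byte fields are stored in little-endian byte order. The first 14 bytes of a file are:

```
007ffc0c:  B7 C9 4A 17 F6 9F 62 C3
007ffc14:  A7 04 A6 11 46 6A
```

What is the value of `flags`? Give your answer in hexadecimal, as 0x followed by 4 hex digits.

0x6A46

`flags` follows `width` (2 B), `capacity` (2 B), `size` (4 B), `payload_len` (4 B), so it starts at offset 2 + 2 + 4 + 4 = 12 and occupies 2 bytes.
Bytes at offsets 12..13: 46 6A.
In little-endian order the low byte comes first in memory.
Reassemble most-significant byte first: 6A 46 → 0x6A46.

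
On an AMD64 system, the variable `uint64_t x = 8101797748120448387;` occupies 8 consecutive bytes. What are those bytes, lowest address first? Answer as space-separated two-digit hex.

8101797748120448387 in hexadecimal, padded to 64 bits, is 0x706F5E2072C76D83.
Split into bytes (most-significant first): 70 6F 5E 20 72 C7 6D 83.
Little-endian: lowest address holds the least-significant byte.
So at ascending addresses the bytes are 83 6D C7 72 20 5E 6F 70.

83 6D C7 72 20 5E 6F 70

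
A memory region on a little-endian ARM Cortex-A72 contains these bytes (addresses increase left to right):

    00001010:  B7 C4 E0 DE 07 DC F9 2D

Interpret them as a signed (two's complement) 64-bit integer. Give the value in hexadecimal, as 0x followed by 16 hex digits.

0x2DF9DC07DEE0C4B7

In little-endian order the low byte comes first in memory.
Reassemble most-significant byte first: 2D F9 DC 07 DE E0 C4 B7 → 0x2DF9DC07DEE0C4B7.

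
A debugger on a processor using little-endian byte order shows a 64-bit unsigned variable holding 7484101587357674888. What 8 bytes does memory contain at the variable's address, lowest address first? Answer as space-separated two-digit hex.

88 2D 64 C1 BD DE DC 67

7484101587357674888 in hexadecimal, padded to 64 bits, is 0x67DCDEBDC1642D88.
Split into bytes (most-significant first): 67 DC DE BD C1 64 2D 88.
Little-endian: lowest address holds the least-significant byte.
So at ascending addresses the bytes are 88 2D 64 C1 BD DE DC 67.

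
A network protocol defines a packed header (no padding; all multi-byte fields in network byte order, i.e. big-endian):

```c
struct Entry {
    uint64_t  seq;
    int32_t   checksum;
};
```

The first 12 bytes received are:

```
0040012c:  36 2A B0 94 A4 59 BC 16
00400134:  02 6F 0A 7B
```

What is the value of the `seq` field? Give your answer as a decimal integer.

`seq` is the first field, at byte offset 0, occupying 8 bytes.
Bytes at offsets 0..7: 36 2A B0 94 A4 59 BC 16.
In big-endian order the high byte comes first in memory.
The bytes are already most-significant first: 0x362AB094A459BC16.
0x362AB094A459BC16 = 3903126179528948758.

3903126179528948758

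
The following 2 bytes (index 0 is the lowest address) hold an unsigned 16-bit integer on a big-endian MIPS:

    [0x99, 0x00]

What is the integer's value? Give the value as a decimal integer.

39168

Big-endian stores the most-significant byte at the lowest address.
The bytes are already most-significant first: 0x9900.
0x9900 = 39168.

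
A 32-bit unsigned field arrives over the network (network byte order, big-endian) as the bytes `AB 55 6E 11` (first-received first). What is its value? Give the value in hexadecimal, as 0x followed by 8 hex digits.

0xAB556E11

Big-endian stores the most-significant byte at the lowest address.
The bytes are already most-significant first: 0xAB556E11.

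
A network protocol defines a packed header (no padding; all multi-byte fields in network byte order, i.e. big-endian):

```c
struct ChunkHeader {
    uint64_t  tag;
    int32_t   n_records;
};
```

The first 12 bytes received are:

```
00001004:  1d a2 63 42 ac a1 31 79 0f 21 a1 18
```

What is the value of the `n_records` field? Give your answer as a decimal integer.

`n_records` follows `tag` (8 bytes), so it starts at byte offset 8 and occupies 4 bytes.
Bytes at offsets 8..11: 0F 21 A1 18.
Big-endian: lowest address holds the most-significant byte.
The bytes are already most-significant first: 0x0F21A118.
0x0F21A118 = 253862168.

253862168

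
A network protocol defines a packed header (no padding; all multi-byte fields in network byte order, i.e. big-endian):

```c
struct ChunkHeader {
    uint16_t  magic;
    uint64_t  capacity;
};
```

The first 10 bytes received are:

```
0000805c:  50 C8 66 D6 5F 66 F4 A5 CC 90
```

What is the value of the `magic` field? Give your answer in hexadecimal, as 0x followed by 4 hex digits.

0x50C8

`magic` is the first field, at byte offset 0, occupying 2 bytes.
Bytes at offsets 0..1: 50 C8.
Big-endian stores the most-significant byte at the lowest address.
The bytes are already most-significant first: 0x50C8.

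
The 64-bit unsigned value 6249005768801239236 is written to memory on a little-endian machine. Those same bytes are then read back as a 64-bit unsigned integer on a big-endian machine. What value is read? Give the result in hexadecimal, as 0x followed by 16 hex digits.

0xC4C0C358A3EDB856

6249005768801239236 in 64-bit hexadecimal is 0x56B8EDA358C3C0C4.
Stored little-endian, the bytes at ascending addresses are C4 C0 C3 58 A3 ED B8 56.
Read back as big-endian, the last byte is least significant, giving 0xC4C0C358A3EDB856.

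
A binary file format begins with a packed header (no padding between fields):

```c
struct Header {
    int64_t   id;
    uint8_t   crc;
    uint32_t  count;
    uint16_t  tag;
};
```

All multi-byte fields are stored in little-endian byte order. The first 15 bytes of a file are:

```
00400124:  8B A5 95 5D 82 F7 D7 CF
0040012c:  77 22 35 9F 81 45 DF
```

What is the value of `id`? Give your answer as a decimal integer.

`id` is the first field, at byte offset 0, occupying 8 bytes.
Bytes at offsets 0..7: 8B A5 95 5D 82 F7 D7 CF.
Little-endian: lowest address holds the least-significant byte.
Reassemble most-significant byte first: CF D7 F7 82 5D 95 A5 8B → 0xCFD7F7825D95A58B.
Top bit is set, so as a signed 64-bit value this is 0xCFD7F7825D95A58B − 2^64 = -3470032848577780341.

-3470032848577780341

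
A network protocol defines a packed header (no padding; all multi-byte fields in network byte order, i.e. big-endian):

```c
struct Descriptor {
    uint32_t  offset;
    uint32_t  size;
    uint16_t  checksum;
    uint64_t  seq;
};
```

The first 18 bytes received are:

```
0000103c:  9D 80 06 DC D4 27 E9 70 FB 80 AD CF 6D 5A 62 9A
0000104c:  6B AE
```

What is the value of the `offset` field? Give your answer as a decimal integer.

`offset` is the first field, at byte offset 0, occupying 4 bytes.
Bytes at offsets 0..3: 9D 80 06 DC.
Big-endian stores the most-significant byte at the lowest address.
The bytes are already most-significant first: 0x9D8006DC.
0x9D8006DC = 2642413276.

2642413276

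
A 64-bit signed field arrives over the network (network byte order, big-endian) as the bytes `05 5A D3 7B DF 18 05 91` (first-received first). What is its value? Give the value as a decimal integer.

Big-endian: lowest address holds the most-significant byte.
The bytes are already most-significant first: 0x055AD37BDF180591.
0x055AD37BDF180591 = 385853247070930321.

385853247070930321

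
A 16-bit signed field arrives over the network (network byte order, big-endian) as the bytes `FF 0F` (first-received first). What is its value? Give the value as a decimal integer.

-241

Big-endian stores the most-significant byte at the lowest address.
The bytes are already most-significant first: 0xFF0F.
Top bit is set, so as a signed 16-bit value this is 0xFF0F − 2^16 = -241.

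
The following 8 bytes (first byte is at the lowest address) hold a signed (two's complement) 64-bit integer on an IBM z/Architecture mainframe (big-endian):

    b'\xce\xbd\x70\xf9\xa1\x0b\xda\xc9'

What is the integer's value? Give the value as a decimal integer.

-3549556713847006519

Big-endian stores the most-significant byte at the lowest address.
The bytes are already most-significant first: 0xCEBD70F9A10BDAC9.
Top bit is set, so as a signed 64-bit value this is 0xCEBD70F9A10BDAC9 − 2^64 = -3549556713847006519.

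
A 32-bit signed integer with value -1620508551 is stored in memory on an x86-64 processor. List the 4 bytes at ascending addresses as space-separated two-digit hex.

Two's complement of -1620508551 in 32 bits: 1620508551 = 0x6096FF87; invert → 0x9F690078; add 1 → 0x9F690079.
Split into bytes (most-significant first): 9F 69 00 79.
Little-endian stores the least-significant byte at the lowest address.
So at ascending addresses the bytes are 79 00 69 9F.

79 00 69 9F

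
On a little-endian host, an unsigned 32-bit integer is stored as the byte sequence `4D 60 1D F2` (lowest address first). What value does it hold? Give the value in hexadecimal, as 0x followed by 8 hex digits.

0xF21D604D

Little-endian: lowest address holds the least-significant byte.
Reassemble most-significant byte first: F2 1D 60 4D → 0xF21D604D.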